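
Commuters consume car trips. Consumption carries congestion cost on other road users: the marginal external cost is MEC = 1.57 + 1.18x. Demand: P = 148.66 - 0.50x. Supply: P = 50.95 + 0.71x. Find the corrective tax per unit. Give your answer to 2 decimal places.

Social marginal benefit = demand − MEC = 147.09 - 1.68x.
Set SMB = MC: 147.09 - 1.68x = 50.95 + 0.71x → x* = 40.2259.
The Pigouvian tax equals MEC at x*: 1.57 + 1.18×40.2259 = 49.0366.

tax = 49.04 per unit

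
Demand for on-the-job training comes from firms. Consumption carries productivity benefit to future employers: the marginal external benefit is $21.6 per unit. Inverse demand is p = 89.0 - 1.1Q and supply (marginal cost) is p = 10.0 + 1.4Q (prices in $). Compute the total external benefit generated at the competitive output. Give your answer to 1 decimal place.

Market equilibrium (private): 10.0 + 1.4Q = 89.0 - 1.1Q → Q_m = 31.6000.
Total external benefit = MEB × Q_m = 21.6 × 31.6000 = 682.5600.

$682.6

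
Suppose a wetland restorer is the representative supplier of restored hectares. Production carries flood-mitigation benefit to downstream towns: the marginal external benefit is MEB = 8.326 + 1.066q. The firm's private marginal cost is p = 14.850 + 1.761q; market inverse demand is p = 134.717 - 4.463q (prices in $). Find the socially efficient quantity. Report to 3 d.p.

Social marginal cost = private MC − MEB = 6.524 + 0.695q.
Set SMC = demand: 6.524 + 0.695q = 134.717 - 4.463q → q* = 24.8532.

q* = 24.853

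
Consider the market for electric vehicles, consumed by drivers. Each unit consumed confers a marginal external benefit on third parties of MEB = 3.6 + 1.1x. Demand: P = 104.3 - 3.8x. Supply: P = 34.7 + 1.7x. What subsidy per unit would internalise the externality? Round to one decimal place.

Social marginal benefit = demand + MEB = 107.9 - 2.7x.
Set SMB = MC: 107.9 - 2.7x = 34.7 + 1.7x → x* = 16.6364.
The Pigouvian subsidy equals MEB at x*: 3.6 + 1.1×16.6364 = 21.9000.

subsidy = 21.9 per unit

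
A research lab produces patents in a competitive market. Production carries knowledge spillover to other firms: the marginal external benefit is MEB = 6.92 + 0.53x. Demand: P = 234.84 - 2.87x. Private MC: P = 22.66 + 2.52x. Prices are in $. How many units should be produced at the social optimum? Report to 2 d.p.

x* = 45.08

Social marginal cost = private MC − MEB = 15.74 + 1.99x.
Set SMC = demand: 15.74 + 1.99x = 234.84 - 2.87x → x* = 45.0823.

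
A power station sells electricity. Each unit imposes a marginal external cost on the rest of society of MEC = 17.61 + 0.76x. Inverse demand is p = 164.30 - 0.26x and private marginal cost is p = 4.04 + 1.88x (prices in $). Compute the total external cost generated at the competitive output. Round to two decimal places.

Market equilibrium (private): 4.04 + 1.88x = 164.30 - 0.26x → x_m = 74.8879.
Total external cost = ∫₀^{x_m} (17.61 + 0.76x) dx = 17.61×74.8879 + ½×0.76×74.8879² = 3449.8910.

$3449.89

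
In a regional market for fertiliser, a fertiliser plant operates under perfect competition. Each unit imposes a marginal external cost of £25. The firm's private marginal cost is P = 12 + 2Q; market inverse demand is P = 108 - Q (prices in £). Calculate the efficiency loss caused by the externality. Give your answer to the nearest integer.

Market equilibrium (private): 12 + 2Q = 108 - Q → Q_m = 32.0000.
Social marginal cost = private MC + MEC = 37 + 2Q.
Set SMC = demand: 37 + 2Q = 108 - Q → Q* = 23.6667.
Between Q* and Q_m the wedge SMC − demand runs linearly from 0 to MEC(Q_m), so the loss is a triangle.
DWL = ½ × 8.3333 × 25.0000 = 104.1663.

DWL = £104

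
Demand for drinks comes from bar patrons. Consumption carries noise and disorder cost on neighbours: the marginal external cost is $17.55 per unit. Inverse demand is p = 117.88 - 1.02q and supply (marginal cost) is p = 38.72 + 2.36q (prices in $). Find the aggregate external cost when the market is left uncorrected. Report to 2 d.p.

$411.02

Market equilibrium (private): 38.72 + 2.36q = 117.88 - 1.02q → q_m = 23.4201.
Total external cost = MEC × q_m = 17.55 × 23.4201 = 411.0228.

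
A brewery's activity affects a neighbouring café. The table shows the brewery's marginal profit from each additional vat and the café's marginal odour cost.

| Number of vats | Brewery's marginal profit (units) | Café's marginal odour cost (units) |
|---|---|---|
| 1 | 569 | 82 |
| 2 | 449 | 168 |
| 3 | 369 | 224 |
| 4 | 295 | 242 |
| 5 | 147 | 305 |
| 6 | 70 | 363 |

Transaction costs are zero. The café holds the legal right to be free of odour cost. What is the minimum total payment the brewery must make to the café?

Efficient level: marginal profit ≥ marginal odour cost through level 4, so k* = 4.
With the café holding the right, the brewery must at least compensate total damage at k*: 82 + 168 + 224 + 242 = 716.

716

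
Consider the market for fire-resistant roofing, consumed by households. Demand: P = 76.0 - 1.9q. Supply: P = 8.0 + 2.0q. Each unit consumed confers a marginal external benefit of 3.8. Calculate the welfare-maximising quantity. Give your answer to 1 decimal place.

q* = 18.4

Social marginal benefit = demand + MEB = 79.8 - 1.9q.
Set SMB = MC: 79.8 - 1.9q = 8.0 + 2.0q → q* = 18.4103.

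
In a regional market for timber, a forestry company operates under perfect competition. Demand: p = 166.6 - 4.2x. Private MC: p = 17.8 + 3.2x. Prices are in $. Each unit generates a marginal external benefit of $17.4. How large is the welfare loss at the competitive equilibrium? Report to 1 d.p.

DWL = $20.5

Market equilibrium (private): 17.8 + 3.2x = 166.6 - 4.2x → x_m = 20.1081.
Social marginal cost = private MC − MEB = 0.4 + 3.2x.
Set SMC = demand: 0.4 + 3.2x = 166.6 - 4.2x → x* = 22.4595.
The welfare-loss triangle has base |x_m − x*| and height MEB(x_m) (the vertical gap between SMC and demand is zero at x* and MEB at x_m).
DWL = ½ × 2.3514 × 17.4000 = 20.4572.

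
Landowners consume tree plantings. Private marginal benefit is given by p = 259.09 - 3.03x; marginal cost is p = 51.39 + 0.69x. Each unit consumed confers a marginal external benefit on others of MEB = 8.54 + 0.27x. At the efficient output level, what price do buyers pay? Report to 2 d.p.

P = 69.17

Social marginal benefit = demand + MEB = 267.63 - 2.76x.
Set SMB = MC: 267.63 - 2.76x = 51.39 + 0.69x → x* = 62.6783.
Consumer price on the demand curve at x*: 259.09 − 3.03×62.6783 = 69.1748.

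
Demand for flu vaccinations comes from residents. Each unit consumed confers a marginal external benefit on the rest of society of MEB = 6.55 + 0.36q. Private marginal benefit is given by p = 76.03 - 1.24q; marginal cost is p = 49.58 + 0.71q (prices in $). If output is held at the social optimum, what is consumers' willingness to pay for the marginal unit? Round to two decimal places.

P = $50.29

Social marginal benefit = demand + MEB = 82.58 - 0.88q.
Set SMB = MC: 82.58 - 0.88q = 49.58 + 0.71q → q* = 20.7547.
Consumer price on the demand curve at q*: 76.03 − 1.24×20.7547 = 50.2942.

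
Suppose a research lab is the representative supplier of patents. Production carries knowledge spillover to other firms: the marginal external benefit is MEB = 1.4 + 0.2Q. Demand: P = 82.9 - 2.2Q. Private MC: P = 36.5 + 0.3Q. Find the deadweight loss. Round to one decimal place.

DWL = 5.7

Market equilibrium (private): 36.5 + 0.3Q = 82.9 - 2.2Q → Q_m = 18.5600.
Social marginal cost = private MC − MEB = 35.1 + 0.1Q.
Set SMC = demand: 35.1 + 0.1Q = 82.9 - 2.2Q → Q* = 20.7826.
Height of the DWL triangle at Q_m is demand(Q_m) − SMC(Q_m) = MEB(Q_m) = 5.1120.
DWL = ½ × 2.2226 × 5.1120 = 5.6810.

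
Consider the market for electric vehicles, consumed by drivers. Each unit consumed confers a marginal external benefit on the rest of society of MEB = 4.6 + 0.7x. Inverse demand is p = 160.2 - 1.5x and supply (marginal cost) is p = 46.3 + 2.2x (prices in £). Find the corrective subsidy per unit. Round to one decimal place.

subsidy = £32.3 per unit

Social marginal benefit = demand + MEB = 164.8 - 0.8x.
Set SMB = MC: 164.8 - 0.8x = 46.3 + 2.2x → x* = 39.5000.
The Pigouvian subsidy equals MEB at x*: 4.6 + 0.7×39.5000 = 32.2500.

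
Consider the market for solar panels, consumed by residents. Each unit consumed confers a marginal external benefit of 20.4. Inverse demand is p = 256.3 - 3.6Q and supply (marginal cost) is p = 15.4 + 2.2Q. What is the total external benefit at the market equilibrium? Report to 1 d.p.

Market equilibrium (private): 15.4 + 2.2Q = 256.3 - 3.6Q → Q_m = 41.5345.
Total external benefit = MEB × Q_m = 20.4 × 41.5345 = 847.3038.

847.3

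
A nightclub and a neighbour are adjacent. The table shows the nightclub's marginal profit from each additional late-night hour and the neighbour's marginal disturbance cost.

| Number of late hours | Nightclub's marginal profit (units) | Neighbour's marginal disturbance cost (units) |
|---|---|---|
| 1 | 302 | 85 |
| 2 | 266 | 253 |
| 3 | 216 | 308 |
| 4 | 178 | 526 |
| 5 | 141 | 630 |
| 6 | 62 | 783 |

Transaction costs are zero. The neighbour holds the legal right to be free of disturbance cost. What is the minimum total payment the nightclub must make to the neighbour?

Efficient level: marginal profit ≥ marginal disturbance cost through level 2, so k* = 2.
With the neighbour holding the right, the nightclub must at least compensate total damage at k*: 85 + 253 = 338.

338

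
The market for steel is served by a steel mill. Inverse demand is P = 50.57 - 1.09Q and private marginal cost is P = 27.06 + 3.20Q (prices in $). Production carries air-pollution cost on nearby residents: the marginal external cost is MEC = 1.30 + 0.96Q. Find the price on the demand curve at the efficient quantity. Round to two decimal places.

Social marginal cost = private MC + MEC = 28.36 + 4.16Q.
Set SMC = demand: 28.36 + 4.16Q = 50.57 - 1.09Q → Q* = 4.2305.
Consumer price on the demand curve at Q*: 50.57 − 1.09×4.2305 = 45.9588.

P = $45.96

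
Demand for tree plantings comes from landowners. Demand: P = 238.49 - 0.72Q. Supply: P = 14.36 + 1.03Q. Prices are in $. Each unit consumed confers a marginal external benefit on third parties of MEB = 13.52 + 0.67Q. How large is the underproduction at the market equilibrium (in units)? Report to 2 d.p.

91.97 units

Market equilibrium (private): 14.36 + 1.03Q = 238.49 - 0.72Q → Q_m = 128.0743.
Social marginal benefit = demand + MEB = 252.01 - 0.05Q.
Set SMB = MC: 252.01 - 0.05Q = 14.36 + 1.03Q → Q* = 220.0463.
Gap = |128.0743 − 220.0463| = 91.9720.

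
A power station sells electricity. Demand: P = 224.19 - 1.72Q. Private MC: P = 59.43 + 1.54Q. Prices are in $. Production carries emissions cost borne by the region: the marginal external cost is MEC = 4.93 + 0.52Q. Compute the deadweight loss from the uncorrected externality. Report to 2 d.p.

Market equilibrium (private): 59.43 + 1.54Q = 224.19 - 1.72Q → Q_m = 50.5399.
Social marginal cost = private MC + MEC = 64.36 + 2.06Q.
Set SMC = demand: 64.36 + 2.06Q = 224.19 - 1.72Q → Q* = 42.2831.
The welfare-loss triangle has base |Q_m − Q*| and height MEC(Q_m) (the vertical gap between SMC and demand is zero at Q* and MEC at Q_m).
DWL = ½ × 8.2568 × 31.2107 = 128.8503.

DWL = $128.85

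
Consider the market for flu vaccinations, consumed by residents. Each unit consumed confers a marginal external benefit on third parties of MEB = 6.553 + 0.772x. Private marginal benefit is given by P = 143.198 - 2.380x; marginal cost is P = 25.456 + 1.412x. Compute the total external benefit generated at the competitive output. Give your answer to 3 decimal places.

Market equilibrium (private): 25.456 + 1.412x = 143.198 - 2.380x → x_m = 31.0501.
Total external benefit = ∫₀^{x_m} (6.553 + 0.772x) dx = 6.553×31.0501 + ½×0.772×31.0501² = 575.6173.

575.617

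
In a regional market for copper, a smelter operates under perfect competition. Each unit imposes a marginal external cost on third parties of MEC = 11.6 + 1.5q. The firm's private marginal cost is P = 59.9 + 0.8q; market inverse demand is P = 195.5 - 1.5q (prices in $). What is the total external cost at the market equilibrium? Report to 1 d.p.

$3290.8

Market equilibrium (private): 59.9 + 0.8q = 195.5 - 1.5q → q_m = 58.9565.
Total external cost = ∫₀^{q_m} (11.6 + 1.5q) dq = 11.6×58.9565 + ½×1.5×58.9565² = 3290.7971.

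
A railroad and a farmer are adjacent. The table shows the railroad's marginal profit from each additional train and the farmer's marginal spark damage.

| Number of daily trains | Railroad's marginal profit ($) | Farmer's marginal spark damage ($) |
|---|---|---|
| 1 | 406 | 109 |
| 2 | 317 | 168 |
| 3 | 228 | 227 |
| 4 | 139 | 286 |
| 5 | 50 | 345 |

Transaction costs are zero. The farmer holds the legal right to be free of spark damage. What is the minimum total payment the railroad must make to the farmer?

Efficient level: marginal profit ≥ marginal spark damage through level 3, so k* = 3.
With the farmer holding the right, the railroad must at least compensate total damage at k*: 109 + 168 + 227 = 504.

$504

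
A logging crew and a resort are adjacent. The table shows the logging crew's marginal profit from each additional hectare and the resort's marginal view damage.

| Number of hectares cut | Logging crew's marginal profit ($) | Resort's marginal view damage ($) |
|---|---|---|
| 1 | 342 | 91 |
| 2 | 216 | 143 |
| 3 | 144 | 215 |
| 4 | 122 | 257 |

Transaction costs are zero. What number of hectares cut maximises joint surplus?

Bargaining reaches the level where marginal profit last exceeds marginal view damage.
That holds through level 2 (216 ≥ 143) but not at 3 (144 < 215).

2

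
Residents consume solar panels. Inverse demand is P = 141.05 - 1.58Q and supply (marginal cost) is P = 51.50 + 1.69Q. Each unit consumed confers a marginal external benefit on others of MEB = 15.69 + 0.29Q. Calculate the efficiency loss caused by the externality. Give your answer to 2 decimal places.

Market equilibrium (private): 51.50 + 1.69Q = 141.05 - 1.58Q → Q_m = 27.3853.
Social marginal benefit = demand + MEB = 156.74 - 1.29Q.
Set SMB = MC: 156.74 - 1.29Q = 51.50 + 1.69Q → Q* = 35.3154.
The welfare-loss triangle has base |Q_m − Q*| and height MEB(Q_m) (the vertical gap between SMB and MC is zero at Q* and MEB at Q_m).
DWL = ½ × 7.9301 × 23.6317 = 93.7009.

DWL = 93.70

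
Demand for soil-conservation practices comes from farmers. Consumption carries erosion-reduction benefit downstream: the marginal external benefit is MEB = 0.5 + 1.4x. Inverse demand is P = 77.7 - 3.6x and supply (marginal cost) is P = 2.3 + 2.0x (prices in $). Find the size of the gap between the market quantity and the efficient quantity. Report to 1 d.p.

4.6 units

Market equilibrium (private): 2.3 + 2.0x = 77.7 - 3.6x → x_m = 13.4643.
Social marginal benefit = demand + MEB = 78.2 - 2.2x.
Set SMB = MC: 78.2 - 2.2x = 2.3 + 2.0x → x* = 18.0714.
Gap = |13.4643 − 18.0714| = 4.6071.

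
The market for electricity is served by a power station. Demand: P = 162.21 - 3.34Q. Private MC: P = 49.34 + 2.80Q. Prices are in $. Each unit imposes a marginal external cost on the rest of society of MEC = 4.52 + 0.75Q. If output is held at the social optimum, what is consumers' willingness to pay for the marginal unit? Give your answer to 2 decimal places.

P = $109.69

Social marginal cost = private MC + MEC = 53.86 + 3.55Q.
Set SMC = demand: 53.86 + 3.55Q = 162.21 - 3.34Q → Q* = 15.7257.
Consumer price on the demand curve at Q*: 162.21 − 3.34×15.7257 = 109.6862.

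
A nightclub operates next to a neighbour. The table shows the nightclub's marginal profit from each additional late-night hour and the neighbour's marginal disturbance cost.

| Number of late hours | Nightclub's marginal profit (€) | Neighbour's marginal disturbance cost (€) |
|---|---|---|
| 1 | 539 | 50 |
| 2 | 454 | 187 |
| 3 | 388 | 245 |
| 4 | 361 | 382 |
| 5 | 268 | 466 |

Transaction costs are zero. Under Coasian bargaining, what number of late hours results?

3

Bargaining reaches the level where marginal profit last exceeds marginal disturbance cost.
That holds through level 3 (388 ≥ 245) but not at 4 (361 < 382).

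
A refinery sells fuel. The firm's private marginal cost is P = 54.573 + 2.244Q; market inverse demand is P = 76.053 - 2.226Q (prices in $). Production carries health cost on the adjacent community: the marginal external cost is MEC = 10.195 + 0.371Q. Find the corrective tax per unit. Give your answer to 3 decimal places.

tax = $11.060 per unit

Social marginal cost = private MC + MEC = 64.768 + 2.615Q.
Set SMC = demand: 64.768 + 2.615Q = 76.053 - 2.226Q → Q* = 2.3311.
The Pigouvian tax equals MEC at Q*: 10.195 + 0.371×2.3311 = 11.0598.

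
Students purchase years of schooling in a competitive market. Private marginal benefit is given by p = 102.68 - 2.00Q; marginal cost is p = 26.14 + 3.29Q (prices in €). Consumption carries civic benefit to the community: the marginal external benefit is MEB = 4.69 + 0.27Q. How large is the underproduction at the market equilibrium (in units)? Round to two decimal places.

Market equilibrium (private): 26.14 + 3.29Q = 102.68 - 2.00Q → Q_m = 14.4688.
Social marginal benefit = demand + MEB = 107.37 - 1.73Q.
Set SMB = MC: 107.37 - 1.73Q = 26.14 + 3.29Q → Q* = 16.1813.
Gap = |14.4688 − 16.1813| = 1.7125.

1.71 units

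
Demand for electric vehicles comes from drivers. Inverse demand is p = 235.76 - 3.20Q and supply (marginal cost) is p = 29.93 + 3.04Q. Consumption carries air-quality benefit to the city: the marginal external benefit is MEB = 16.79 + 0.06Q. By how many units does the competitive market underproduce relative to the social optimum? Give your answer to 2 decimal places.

3.04 units

Market equilibrium (private): 29.93 + 3.04Q = 235.76 - 3.20Q → Q_m = 32.9856.
Social marginal benefit = demand + MEB = 252.55 - 3.14Q.
Set SMB = MC: 252.55 - 3.14Q = 29.93 + 3.04Q → Q* = 36.0227.
Gap = |32.9856 − 36.0227| = 3.0371.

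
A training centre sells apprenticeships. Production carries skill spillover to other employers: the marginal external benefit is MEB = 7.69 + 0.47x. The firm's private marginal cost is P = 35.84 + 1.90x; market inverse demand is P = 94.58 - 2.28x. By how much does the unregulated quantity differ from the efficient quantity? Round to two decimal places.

3.85 units

Market equilibrium (private): 35.84 + 1.90x = 94.58 - 2.28x → x_m = 14.0526.
Social marginal cost = private MC − MEB = 28.15 + 1.43x.
Set SMC = demand: 28.15 + 1.43x = 94.58 - 2.28x → x* = 17.9057.
Gap = |14.0526 − 17.9057| = 3.8531.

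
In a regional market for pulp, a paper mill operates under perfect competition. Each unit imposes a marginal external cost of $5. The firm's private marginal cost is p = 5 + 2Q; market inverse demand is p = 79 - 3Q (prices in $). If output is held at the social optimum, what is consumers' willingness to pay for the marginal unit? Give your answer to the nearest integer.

Social marginal cost = private MC + MEC = 10 + 2Q.
Set SMC = demand: 10 + 2Q = 79 - 3Q → Q* = 13.8000.
Consumer price on the demand curve at Q*: 79 − 3×13.8000 = 37.6000.

P = $38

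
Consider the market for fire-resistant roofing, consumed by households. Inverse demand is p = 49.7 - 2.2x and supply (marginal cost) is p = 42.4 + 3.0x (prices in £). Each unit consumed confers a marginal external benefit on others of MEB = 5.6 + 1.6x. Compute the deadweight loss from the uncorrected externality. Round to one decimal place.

Market equilibrium (private): 42.4 + 3.0x = 49.7 - 2.2x → x_m = 1.4038.
Social marginal benefit = demand + MEB = 55.3 - 0.6x.
Set SMB = MC: 55.3 - 0.6x = 42.4 + 3.0x → x* = 3.5833.
Height of the DWL triangle at x_m is SMB(x_m) − MC(x_m) = MEB(x_m) = 7.8462.
DWL = ½ × 2.1795 × 7.8462 = 8.5504.

DWL = £8.6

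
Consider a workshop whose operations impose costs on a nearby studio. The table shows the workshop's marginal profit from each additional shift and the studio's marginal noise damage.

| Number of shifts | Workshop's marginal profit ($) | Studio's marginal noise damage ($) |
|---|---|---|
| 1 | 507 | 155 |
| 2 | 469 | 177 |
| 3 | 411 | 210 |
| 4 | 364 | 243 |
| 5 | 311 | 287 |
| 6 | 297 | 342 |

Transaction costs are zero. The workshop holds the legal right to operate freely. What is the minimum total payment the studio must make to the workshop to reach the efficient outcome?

$297

Left alone the workshop would choose level 6 (marginal profit stays positive).
Efficient level: k* = 5 (marginal profit ≥ marginal noise damage through 5).
The studio must at least cover the workshop's forgone profit from cutting 6→5: 297 = 297.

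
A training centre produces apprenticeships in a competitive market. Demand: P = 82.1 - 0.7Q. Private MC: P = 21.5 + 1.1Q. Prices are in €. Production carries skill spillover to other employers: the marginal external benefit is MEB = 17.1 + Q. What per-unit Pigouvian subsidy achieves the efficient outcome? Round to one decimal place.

subsidy = €114.2 per unit

Social marginal cost = private MC − MEB = 4.4 + 0.1Q.
Set SMC = demand: 4.4 + 0.1Q = 82.1 - 0.7Q → Q* = 97.1250.
The Pigouvian subsidy equals MEB at Q*: 17.1 + 1.0×97.1250 = 114.2250.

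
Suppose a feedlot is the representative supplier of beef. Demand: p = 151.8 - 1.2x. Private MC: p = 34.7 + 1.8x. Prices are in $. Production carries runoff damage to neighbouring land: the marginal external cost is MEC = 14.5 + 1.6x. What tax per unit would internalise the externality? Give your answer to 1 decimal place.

tax = $50.2 per unit

Social marginal cost = private MC + MEC = 49.2 + 3.4x.
Set SMC = demand: 49.2 + 3.4x = 151.8 - 1.2x → x* = 22.3043.
The Pigouvian tax equals MEC at x*: 14.5 + 1.6×22.3043 = 50.1869.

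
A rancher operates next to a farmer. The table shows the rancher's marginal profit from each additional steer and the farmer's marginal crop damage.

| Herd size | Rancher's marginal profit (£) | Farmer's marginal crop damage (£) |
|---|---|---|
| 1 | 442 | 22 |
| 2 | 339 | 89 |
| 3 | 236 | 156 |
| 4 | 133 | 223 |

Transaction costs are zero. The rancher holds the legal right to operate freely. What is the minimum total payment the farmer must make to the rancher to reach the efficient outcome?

Left alone the rancher would choose level 4 (marginal profit stays positive).
Efficient level: k* = 3 (marginal profit ≥ marginal crop damage through 3).
The farmer must at least cover the rancher's forgone profit from cutting 4→3: 133 = 133.

£133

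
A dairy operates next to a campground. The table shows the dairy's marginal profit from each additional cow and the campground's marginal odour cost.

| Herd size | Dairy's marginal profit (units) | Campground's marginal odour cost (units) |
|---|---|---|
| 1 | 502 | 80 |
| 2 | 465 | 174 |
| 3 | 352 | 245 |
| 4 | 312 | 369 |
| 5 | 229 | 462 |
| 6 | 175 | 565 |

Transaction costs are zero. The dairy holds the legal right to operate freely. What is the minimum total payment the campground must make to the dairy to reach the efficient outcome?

716

Left alone the dairy would choose level 6 (marginal profit stays positive).
Efficient level: k* = 3 (marginal profit ≥ marginal odour cost through 3).
The campground must at least cover the dairy's forgone profit from cutting 6→3: 312 + 229 + 175 = 716.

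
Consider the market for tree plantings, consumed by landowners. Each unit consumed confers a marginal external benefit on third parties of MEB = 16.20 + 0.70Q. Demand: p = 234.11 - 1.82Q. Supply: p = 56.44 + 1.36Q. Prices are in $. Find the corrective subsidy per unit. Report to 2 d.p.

subsidy = $70.92 per unit

Social marginal benefit = demand + MEB = 250.31 - 1.12Q.
Set SMB = MC: 250.31 - 1.12Q = 56.44 + 1.36Q → Q* = 78.1734.
The Pigouvian subsidy equals MEB at Q*: 16.20 + 0.70×78.1734 = 70.9214.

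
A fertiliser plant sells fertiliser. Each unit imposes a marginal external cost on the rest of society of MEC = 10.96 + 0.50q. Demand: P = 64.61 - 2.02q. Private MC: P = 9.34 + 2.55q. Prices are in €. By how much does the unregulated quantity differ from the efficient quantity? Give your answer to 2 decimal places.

Market equilibrium (private): 9.34 + 2.55q = 64.61 - 2.02q → q_m = 12.0941.
Social marginal cost = private MC + MEC = 20.30 + 3.05q.
Set SMC = demand: 20.30 + 3.05q = 64.61 - 2.02q → q* = 8.7396.
Gap = |12.0941 − 8.7396| = 3.3545.

3.35 units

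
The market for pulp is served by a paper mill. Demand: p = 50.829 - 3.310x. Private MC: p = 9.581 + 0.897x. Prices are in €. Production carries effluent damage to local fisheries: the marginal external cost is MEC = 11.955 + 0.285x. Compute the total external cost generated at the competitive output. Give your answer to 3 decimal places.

Market equilibrium (private): 9.581 + 0.897x = 50.829 - 3.310x → x_m = 9.8046.
Total external cost = ∫₀^{x_m} (11.955 + 0.285x) dx = 11.955×9.8046 + ½×0.285×9.8046² = 130.9125.

€130.913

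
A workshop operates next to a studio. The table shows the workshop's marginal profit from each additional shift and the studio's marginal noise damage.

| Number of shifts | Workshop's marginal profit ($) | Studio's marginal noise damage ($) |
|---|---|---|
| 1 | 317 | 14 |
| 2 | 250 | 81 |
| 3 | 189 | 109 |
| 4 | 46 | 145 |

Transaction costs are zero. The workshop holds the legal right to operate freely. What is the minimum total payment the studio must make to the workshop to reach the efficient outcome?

Left alone the workshop would choose level 4 (marginal profit stays positive).
Efficient level: k* = 3 (marginal profit ≥ marginal noise damage through 3).
The studio must at least cover the workshop's forgone profit from cutting 4→3: 46 = 46.

$46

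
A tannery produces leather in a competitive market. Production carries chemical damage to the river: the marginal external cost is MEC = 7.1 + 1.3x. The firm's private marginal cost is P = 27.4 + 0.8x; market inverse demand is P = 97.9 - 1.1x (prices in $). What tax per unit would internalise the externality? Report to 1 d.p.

Social marginal cost = private MC + MEC = 34.5 + 2.1x.
Set SMC = demand: 34.5 + 2.1x = 97.9 - 1.1x → x* = 19.8125.
The Pigouvian tax equals MEC at x*: 7.1 + 1.3×19.8125 = 32.8563.

tax = $32.9 per unit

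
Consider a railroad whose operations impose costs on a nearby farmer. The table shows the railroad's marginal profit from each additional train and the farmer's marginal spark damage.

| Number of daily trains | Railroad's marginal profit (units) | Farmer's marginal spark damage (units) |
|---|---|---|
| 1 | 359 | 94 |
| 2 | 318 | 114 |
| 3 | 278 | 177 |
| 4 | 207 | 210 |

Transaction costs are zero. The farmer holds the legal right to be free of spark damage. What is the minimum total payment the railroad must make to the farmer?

Efficient level: marginal profit ≥ marginal spark damage through level 3, so k* = 3.
With the farmer holding the right, the railroad must at least compensate total damage at k*: 94 + 114 + 177 = 385.

385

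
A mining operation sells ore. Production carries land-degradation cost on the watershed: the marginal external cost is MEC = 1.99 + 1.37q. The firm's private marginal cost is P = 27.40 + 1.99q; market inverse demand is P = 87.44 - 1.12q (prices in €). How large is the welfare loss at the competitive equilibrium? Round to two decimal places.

DWL = €90.26

Market equilibrium (private): 27.40 + 1.99q = 87.44 - 1.12q → q_m = 19.3055.
Social marginal cost = private MC + MEC = 29.39 + 3.36q.
Set SMC = demand: 29.39 + 3.36q = 87.44 - 1.12q → q* = 12.9576.
The welfare-loss triangle has base |q_m − q*| and height MEC(q_m) (the vertical gap between SMC and demand is zero at q* and MEC at q_m).
DWL = ½ × 6.3479 × 28.4385 = 90.2624.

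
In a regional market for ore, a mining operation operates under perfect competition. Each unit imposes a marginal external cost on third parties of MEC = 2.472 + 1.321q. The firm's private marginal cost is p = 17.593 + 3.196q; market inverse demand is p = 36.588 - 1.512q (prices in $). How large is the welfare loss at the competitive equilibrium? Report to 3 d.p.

Market equilibrium (private): 17.593 + 3.196q = 36.588 - 1.512q → q_m = 4.0346.
Social marginal cost = private MC + MEC = 20.065 + 4.517q.
Set SMC = demand: 20.065 + 4.517q = 36.588 - 1.512q → q* = 2.7406.
The loss is the area between SMC and demand from q* to q_m; with linear curves that's a triangle of height MEC(q_m).
DWL = ½ × 1.2940 × 7.8017 = 5.0477.

DWL = $5.048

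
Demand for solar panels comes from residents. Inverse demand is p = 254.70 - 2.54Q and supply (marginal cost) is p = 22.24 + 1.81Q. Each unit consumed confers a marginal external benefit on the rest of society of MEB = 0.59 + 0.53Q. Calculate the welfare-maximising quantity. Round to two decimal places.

Q* = 61.01

Social marginal benefit = demand + MEB = 255.29 - 2.01Q.
Set SMB = MC: 255.29 - 2.01Q = 22.24 + 1.81Q → Q* = 61.0079.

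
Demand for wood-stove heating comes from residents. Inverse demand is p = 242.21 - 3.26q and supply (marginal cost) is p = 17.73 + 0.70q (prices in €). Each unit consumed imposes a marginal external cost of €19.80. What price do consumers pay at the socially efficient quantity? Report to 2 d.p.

P = €73.71

Social marginal benefit = demand − MEC = 222.41 - 3.26q.
Set SMB = MC: 222.41 - 3.26q = 17.73 + 0.70q → q* = 51.6869.
Consumer price on the demand curve at q*: 242.21 − 3.26×51.6869 = 73.7107.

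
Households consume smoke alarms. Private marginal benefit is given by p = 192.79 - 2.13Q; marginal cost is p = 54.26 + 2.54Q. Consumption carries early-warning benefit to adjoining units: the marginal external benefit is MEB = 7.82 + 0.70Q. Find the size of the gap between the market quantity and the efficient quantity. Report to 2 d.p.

7.20 units

Market equilibrium (private): 54.26 + 2.54Q = 192.79 - 2.13Q → Q_m = 29.6638.
Social marginal benefit = demand + MEB = 200.61 - 1.43Q.
Set SMB = MC: 200.61 - 1.43Q = 54.26 + 2.54Q → Q* = 36.8640.
Gap = |29.6638 − 36.8640| = 7.2002.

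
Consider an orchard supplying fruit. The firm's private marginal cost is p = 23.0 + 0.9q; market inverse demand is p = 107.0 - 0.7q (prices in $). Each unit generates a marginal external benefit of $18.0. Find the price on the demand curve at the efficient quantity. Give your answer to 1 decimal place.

Social marginal cost = private MC − MEB = 5.0 + 0.9q.
Set SMC = demand: 5.0 + 0.9q = 107.0 - 0.7q → q* = 63.7500.
Consumer price on the demand curve at q*: 107.0 − 0.7×63.7500 = 62.3750.

P = $62.4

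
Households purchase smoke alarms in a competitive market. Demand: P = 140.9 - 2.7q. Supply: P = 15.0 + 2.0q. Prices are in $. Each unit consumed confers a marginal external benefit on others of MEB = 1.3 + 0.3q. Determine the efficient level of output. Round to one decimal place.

q* = 28.9

Social marginal benefit = demand + MEB = 142.2 - 2.4q.
Set SMB = MC: 142.2 - 2.4q = 15.0 + 2.0q → q* = 28.9091.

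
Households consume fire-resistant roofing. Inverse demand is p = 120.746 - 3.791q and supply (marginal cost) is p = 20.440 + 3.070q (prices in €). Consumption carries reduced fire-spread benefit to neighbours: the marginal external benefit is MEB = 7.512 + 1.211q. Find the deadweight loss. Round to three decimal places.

DWL = €56.272

Market equilibrium (private): 20.440 + 3.070q = 120.746 - 3.791q → q_m = 14.6197.
Social marginal benefit = demand + MEB = 128.258 - 2.580q.
Set SMB = MC: 128.258 - 2.580q = 20.440 + 3.070q → q* = 19.0828.
Height of the DWL triangle at q_m is SMB(q_m) − MC(q_m) = MEB(q_m) = 25.2165.
DWL = ½ × 4.4631 × 25.2165 = 56.2719.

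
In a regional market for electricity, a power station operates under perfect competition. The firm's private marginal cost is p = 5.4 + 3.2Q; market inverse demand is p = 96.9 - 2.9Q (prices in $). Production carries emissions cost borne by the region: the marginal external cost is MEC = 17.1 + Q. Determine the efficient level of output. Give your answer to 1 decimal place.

Q* = 10.5

Social marginal cost = private MC + MEC = 22.5 + 4.2Q.
Set SMC = demand: 22.5 + 4.2Q = 96.9 - 2.9Q → Q* = 10.4789.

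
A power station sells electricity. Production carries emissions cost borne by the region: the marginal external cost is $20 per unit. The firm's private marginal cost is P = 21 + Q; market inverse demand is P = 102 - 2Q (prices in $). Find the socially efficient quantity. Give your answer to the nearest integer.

Social marginal cost = private MC + MEC = 41 + Q.
Set SMC = demand: 41 + Q = 102 - 2Q → Q* = 20.3333.

Q* = 20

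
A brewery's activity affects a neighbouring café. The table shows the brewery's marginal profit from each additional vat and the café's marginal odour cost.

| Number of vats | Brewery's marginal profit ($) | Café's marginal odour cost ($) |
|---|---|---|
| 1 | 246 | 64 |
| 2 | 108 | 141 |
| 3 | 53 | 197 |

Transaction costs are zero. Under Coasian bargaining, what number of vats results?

1

Bargaining reaches the level where marginal profit last exceeds marginal odour cost.
That holds through level 1 (246 ≥ 64) but not at 2 (108 < 141).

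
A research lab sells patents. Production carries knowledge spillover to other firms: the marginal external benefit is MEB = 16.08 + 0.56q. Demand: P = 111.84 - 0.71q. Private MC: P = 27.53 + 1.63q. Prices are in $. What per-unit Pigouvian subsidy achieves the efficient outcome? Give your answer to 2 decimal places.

Social marginal cost = private MC − MEB = 11.45 + 1.07q.
Set SMC = demand: 11.45 + 1.07q = 111.84 - 0.71q → q* = 56.3989.
The Pigouvian subsidy equals MEB at q*: 16.08 + 0.56×56.3989 = 47.6634.

subsidy = $47.66 per unit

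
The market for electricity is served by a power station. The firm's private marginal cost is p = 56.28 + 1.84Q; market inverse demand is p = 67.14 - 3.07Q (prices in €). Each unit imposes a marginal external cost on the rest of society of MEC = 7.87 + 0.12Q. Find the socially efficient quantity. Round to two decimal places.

Q* = 0.59

Social marginal cost = private MC + MEC = 64.15 + 1.96Q.
Set SMC = demand: 64.15 + 1.96Q = 67.14 - 3.07Q → Q* = 0.5944.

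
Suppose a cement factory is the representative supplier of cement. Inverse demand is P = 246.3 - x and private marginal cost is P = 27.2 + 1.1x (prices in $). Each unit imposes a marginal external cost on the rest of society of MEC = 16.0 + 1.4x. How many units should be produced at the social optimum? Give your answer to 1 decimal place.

Social marginal cost = private MC + MEC = 43.2 + 2.5x.
Set SMC = demand: 43.2 + 2.5x = 246.3 - x → x* = 58.0286.

x* = 58.0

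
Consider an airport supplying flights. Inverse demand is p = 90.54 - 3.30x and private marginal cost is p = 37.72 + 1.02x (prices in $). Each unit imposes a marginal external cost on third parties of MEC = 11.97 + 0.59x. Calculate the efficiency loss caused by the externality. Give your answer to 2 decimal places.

Market equilibrium (private): 37.72 + 1.02x = 90.54 - 3.30x → x_m = 12.2269.
Social marginal cost = private MC + MEC = 49.69 + 1.61x.
Set SMC = demand: 49.69 + 1.61x = 90.54 - 3.30x → x* = 8.3198.
The loss is the area between SMC and demand from x* to x_m; with linear curves that's a triangle of height MEC(x_m).
DWL = ½ × 3.9071 × 19.1838 = 37.4765.

DWL = $37.48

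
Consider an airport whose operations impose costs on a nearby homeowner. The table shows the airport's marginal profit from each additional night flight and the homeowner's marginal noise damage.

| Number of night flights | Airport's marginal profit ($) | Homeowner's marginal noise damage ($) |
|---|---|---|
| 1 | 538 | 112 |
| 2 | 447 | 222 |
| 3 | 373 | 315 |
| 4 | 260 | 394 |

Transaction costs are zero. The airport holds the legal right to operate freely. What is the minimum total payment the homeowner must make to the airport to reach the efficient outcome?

$260

Left alone the airport would choose level 4 (marginal profit stays positive).
Efficient level: k* = 3 (marginal profit ≥ marginal noise damage through 3).
The homeowner must at least cover the airport's forgone profit from cutting 4→3: 260 = 260.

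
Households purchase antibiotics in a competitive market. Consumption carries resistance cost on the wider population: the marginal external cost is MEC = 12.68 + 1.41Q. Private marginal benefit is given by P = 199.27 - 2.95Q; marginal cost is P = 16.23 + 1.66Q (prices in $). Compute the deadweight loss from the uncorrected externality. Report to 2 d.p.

Market equilibrium (private): 16.23 + 1.66Q = 199.27 - 2.95Q → Q_m = 39.7050.
Social marginal benefit = demand − MEC = 186.59 - 4.36Q.
Set SMB = MC: 186.59 - 4.36Q = 16.23 + 1.66Q → Q* = 28.2990.
The welfare-loss triangle has base |Q_m − Q*| and height MEC(Q_m) (the vertical gap between SMB and MC is zero at Q* and MEC at Q_m).
DWL = ½ × 11.4060 × 68.6640 = 391.5908.

DWL = $391.59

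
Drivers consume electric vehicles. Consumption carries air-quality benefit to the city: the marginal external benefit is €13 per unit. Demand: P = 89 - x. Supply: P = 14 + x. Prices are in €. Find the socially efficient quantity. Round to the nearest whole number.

x* = 44

Social marginal benefit = demand + MEB = 102 - x.
Set SMB = MC: 102 - x = 14 + x → x* = 44.0000.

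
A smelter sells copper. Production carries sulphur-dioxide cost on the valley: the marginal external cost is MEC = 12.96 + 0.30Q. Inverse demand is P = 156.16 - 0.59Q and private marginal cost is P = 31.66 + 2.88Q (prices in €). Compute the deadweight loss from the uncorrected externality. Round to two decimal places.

DWL = €74.64

Market equilibrium (private): 31.66 + 2.88Q = 156.16 - 0.59Q → Q_m = 35.8790.
Social marginal cost = private MC + MEC = 44.62 + 3.18Q.
Set SMC = demand: 44.62 + 3.18Q = 156.16 - 0.59Q → Q* = 29.5862.
Height of the DWL triangle at Q_m is SMC(Q_m) − demand(Q_m) = MEC(Q_m) = 23.7237.
DWL = ½ × 6.2928 × 23.7237 = 74.6442.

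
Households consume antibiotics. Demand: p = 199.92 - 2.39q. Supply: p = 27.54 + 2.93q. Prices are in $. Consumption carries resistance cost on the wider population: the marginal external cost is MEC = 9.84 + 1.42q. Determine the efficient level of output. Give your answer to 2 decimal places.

q* = 24.12

Social marginal benefit = demand − MEC = 190.08 - 3.81q.
Set SMB = MC: 190.08 - 3.81q = 27.54 + 2.93q → q* = 24.1157.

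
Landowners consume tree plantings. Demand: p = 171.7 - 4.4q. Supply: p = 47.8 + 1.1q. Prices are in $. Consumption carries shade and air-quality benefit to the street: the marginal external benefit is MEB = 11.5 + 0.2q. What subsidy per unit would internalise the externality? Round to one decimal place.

Social marginal benefit = demand + MEB = 183.2 - 4.2q.
Set SMB = MC: 183.2 - 4.2q = 47.8 + 1.1q → q* = 25.5472.
The Pigouvian subsidy equals MEB at q*: 11.5 + 0.2×25.5472 = 16.6094.

subsidy = $16.6 per unit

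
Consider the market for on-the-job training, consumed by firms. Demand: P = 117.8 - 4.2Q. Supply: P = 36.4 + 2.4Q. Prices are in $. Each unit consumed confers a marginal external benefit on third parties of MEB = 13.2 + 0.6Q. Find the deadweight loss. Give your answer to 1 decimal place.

Market equilibrium (private): 36.4 + 2.4Q = 117.8 - 4.2Q → Q_m = 12.3333.
Social marginal benefit = demand + MEB = 131.0 - 3.6Q.
Set SMB = MC: 131.0 - 3.6Q = 36.4 + 2.4Q → Q* = 15.7667.
The loss is the area between SMB and MC from Q* to Q_m; with linear curves that's a triangle of height MEB(Q_m).
DWL = ½ × 3.4334 × 20.6000 = 35.3640.

DWL = $35.4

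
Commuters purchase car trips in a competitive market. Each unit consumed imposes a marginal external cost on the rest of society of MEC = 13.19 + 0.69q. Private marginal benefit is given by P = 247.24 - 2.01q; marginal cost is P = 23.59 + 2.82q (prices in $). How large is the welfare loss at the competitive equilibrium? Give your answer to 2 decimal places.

DWL = $184.57

Market equilibrium (private): 23.59 + 2.82q = 247.24 - 2.01q → q_m = 46.3043.
Social marginal benefit = demand − MEC = 234.05 - 2.70q.
Set SMB = MC: 234.05 - 2.70q = 23.59 + 2.82q → q* = 38.1268.
Height of the DWL triangle at q_m is MC(q_m) − SMB(q_m) = MEC(q_m) = 45.1400.
DWL = ½ × 8.1775 × 45.1400 = 184.5662.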